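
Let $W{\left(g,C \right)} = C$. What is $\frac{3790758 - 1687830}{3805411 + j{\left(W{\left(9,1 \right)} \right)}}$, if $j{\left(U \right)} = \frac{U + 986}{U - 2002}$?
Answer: $\frac{175331622}{317276101} \approx 0.55262$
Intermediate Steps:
$j{\left(U \right)} = \frac{986 + U}{-2002 + U}$
$\frac{3790758 - 1687830}{3805411 + j{\left(W{\left(9,1 \right)} \right)}} = \frac{3790758 - 1687830}{3805411 + \frac{986 + 1}{-2002 + 1}} = \frac{2102928}{3805411 + \frac{1}{-2001} \cdot 987} = \frac{2102928}{3805411 - \frac{329}{667}} = \frac{2102928}{\frac{2538208808}{667}} = 2102928 \cdot \frac{667}{2538208808} = \frac{175331622}{317276101}$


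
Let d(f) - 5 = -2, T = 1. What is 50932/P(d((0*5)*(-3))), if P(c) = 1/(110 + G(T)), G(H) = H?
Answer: 5653452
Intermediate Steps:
d(f) = 3 (d(f) = 5 - 2 = 3)
P(c) = 1/111 (P(c) = 1/(110 + 1) = 1/111)
50932/P(d((0*5)*(-3))) = 50932/(1/111) = 50932*111 = 5653452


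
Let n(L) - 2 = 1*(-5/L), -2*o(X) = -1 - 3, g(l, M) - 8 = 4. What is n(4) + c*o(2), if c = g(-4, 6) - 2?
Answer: 83/4 ≈ 20.750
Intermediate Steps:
g(l, M) = 12 (g(l, M) = 8 + 4 = 12)
o(X) = 2 (o(X) = -(-1 - 3)/2 = -½*(-4) = 2)
c = 10 (c = 12 - 2 = 10)
n(L) = 2 - 5/L (n(L) = 2 + 1*(-5/L) = 2 - 5/L)
n(4) + c*o(2) = (2 - 5/4) + 10*2 = (2 - 5*¼) + 20 = (2 - 5/4) + 20 = ¾ + 20 = 83/4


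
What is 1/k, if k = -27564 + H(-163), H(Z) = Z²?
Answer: -1/995 ≈ -0.0010050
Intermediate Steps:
k = -995 (k = -27564 + (-163)² = -27564 + 26569 = -995)
1/k = 1/(-995) = -1/995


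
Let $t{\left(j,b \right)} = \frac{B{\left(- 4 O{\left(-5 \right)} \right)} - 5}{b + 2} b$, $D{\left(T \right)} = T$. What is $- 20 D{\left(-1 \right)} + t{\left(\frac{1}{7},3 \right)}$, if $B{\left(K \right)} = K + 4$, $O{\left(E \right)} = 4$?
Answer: $\frac{49}{5} \approx 9.8$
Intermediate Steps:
$B{\left(K \right)} = 4 + K$
$t{\left(j,b \right)} = - \frac{17 b}{2 + b}$ ($t{\left(j,b \right)} = \frac{\left(4 - 16\right) - 5}{b + 2} b = \frac{\left(4 - 16\right) - 5}{2 + b} b = \frac{-12 - 5}{2 + b} b = - \frac{17}{2 + b} b = - \frac{17 b}{2 + b}$)
$- 20 D{\left(-1 \right)} + t{\left(\frac{1}{7},3 \right)} = \left(-20\right) \left(-1\right) - \frac{51}{2 + 3} = 20 - \frac{51}{5} = \frac{49}{5}$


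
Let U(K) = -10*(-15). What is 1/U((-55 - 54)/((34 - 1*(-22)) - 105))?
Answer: 1/150 ≈ 0.0066667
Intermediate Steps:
U(K) = 150
1/U((-55 - 54)/((34 - 1*(-22)) - 105)) = 1/150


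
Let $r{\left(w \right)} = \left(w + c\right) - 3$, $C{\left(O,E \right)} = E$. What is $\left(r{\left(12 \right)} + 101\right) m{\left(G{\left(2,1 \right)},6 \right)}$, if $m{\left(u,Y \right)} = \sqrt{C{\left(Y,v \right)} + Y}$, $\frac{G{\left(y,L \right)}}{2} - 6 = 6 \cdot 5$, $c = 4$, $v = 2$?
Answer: $228 \sqrt{2} \approx 322.44$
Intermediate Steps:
$G{\left(y,L \right)} = 72$ ($G{\left(y,L \right)} = 12 + 2 \cdot 6 \cdot 5 = 12 + 2 \cdot 30 = 12 + 60 = 72$)
$m{\left(u,Y \right)} = \sqrt{2 + Y}$
$r{\left(w \right)} = 1 + w$ ($r{\left(w \right)} = \left(w + 4\right) - 3 = \left(4 + w\right) - 3 = 1 + w$)
$\left(r{\left(12 \right)} + 101\right) m{\left(G{\left(2,1 \right)},6 \right)} = \left(\left(1 + 12\right) + 101\right) \sqrt{2 + 6} = \left(13 + 101\right) \sqrt{8} = 114 \cdot 2 \sqrt{2} = 228 \sqrt{2}$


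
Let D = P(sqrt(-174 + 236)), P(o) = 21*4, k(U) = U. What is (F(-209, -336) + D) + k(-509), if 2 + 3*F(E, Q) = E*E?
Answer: 42404/3 ≈ 14135.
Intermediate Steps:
F(E, Q) = -2/3 + E**2/3 (F(E, Q) = -2/3 + (E*E)/3 = -2/3 + E**2/3)
P(o) = 84
D = 84
(F(-209, -336) + D) + k(-509) = ((-2/3 + (1/3)*(-209)**2) + 84) - 509 = ((-2/3 + (1/3)*43681) + 84) - 509 = ((-2/3 + 43681/3) + 84) - 509 = (43679/3 + 84) - 509 = 43931/3 - 509 = 42404/3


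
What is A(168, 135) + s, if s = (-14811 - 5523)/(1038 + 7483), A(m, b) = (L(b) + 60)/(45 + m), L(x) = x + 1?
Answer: -2661026/1814973 ≈ -1.4662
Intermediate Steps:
L(x) = 1 + x
A(m, b) = (61 + b)/(45 + m) (A(m, b) = ((1 + b) + 60)/(45 + m) = (61 + b)/(45 + m))
s = -20334/8521 ≈ -2.3863
A(168, 135) + s = (61 + 135)/(45 + 168) - 20334/8521 = 196/213 - 20334/8521 = -2661026/1814973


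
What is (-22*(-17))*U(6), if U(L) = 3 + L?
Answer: 3366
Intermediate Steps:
(-22*(-17))*U(6) = (-22*(-17))*(3 + 6) = 374*9 = 3366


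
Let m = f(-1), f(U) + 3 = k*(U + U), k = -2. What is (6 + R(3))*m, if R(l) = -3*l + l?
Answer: 0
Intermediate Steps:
f(U) = -3 - 4*U (f(U) = -3 - 2*(U + U) = -3 - 4*U)
R(l) = -2*l
m = 1 (m = -3 - 4*(-1) = -3 + 4 = 1)
(6 + R(3))*m = (6 - 2*3)*1 = (6 - 6)*1 = 0*1 = 0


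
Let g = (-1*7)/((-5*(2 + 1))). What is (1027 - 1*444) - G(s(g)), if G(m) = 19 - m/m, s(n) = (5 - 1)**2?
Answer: 565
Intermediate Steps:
g = 7/15 (g = -7/((-5*3)) = -7/(-15) = -7*(-1/15) = 7/15 ≈ 0.46667)
s(n) = 16 (s(n) = 4**2 = 16)
G(m) = 18 (G(m) = 19 - 1*1 = 19 - 1 = 18)
(1027 - 1*444) - G(s(g)) = (1027 - 1*444) - 1*18 = (1027 - 444) - 18 = 583 - 18 = 565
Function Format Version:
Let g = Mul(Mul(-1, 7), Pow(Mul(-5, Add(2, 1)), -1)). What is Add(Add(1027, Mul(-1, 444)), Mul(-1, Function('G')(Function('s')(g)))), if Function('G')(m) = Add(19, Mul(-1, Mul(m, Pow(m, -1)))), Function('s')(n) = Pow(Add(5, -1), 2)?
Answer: 565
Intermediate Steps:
g = Rational(7, 15) (g = Mul(-7, Pow(Mul(-5, 3), -1)) = Mul(-7, Pow(-15, -1)) = Mul(-7, Rational(-1, 15)) = Rational(7, 15) ≈ 0.46667)
Function('s')(n) = 16 (Function('s')(n) = Pow(4, 2) = 16)
Function('G')(m) = 18 (Function('G')(m) = Add(19, Mul(-1, 1)) = Add(19, -1) = 18)
Add(Add(1027, Mul(-1, 444)), Mul(-1, Function('G')(Function('s')(g)))) = Add(Add(1027, Mul(-1, 444)), Mul(-1, 18)) = Add(Add(1027, -444), -18) = Add(583, -18) = 565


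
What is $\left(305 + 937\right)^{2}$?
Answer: $1542564$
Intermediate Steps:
$\left(305 + 937\right)^{2} = 1242^{2} = 1542564$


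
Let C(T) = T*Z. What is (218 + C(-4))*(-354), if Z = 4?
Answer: -71508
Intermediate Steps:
C(T) = 4*T (C(T) = T*4 = 4*T)
(218 + C(-4))*(-354) = (218 + 4*(-4))*(-354) = (218 - 16)*(-354) = 202*(-354) = -71508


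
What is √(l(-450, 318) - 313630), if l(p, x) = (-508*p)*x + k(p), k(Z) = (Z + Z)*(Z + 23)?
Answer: √72765470 ≈ 8530.3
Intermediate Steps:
k(Z) = 2*Z*(23 + Z) (k(Z) = (2*Z)*(23 + Z) = 2*Z*(23 + Z))
l(p, x) = -508*p*x + 2*p*(23 + p) (l(p, x) = (-508*p)*x + 2*p*(23 + p) = -508*p*x + 2*p*(23 + p))
√(l(-450, 318) - 313630) = √(2*(-450)*(23 - 450 - 254*318) - 313630) = √(2*(-450)*(23 - 450 - 80772) - 313630) = √(2*(-450)*(-81199) - 313630) = √(73079100 - 313630) = √72765470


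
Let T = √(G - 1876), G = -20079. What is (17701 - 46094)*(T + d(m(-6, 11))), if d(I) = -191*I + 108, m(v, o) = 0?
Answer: -3066444 - 28393*I*√21955 ≈ -3.0664e+6 - 4.2071e+6*I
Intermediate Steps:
d(I) = 108 - 191*I
T = I*√21955 (T = √(-20079 - 1876) = √(-21955) = I*√21955 ≈ 148.17*I)
(17701 - 46094)*(T + d(m(-6, 11))) = (17701 - 46094)*(I*√21955 + (108 - 191*0)) = -28393*(I*√21955 + (108 + 0)) = -28393*(I*√21955 + 108) = -28393*(108 + I*√21955) = -3066444 - 28393*I*√21955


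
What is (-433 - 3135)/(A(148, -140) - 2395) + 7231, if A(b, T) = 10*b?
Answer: 6619933/915 ≈ 7234.9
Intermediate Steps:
(-433 - 3135)/(A(148, -140) - 2395) + 7231 = (-433 - 3135)/(10*148 - 2395) + 7231 = -3568/(1480 - 2395) + 7231 = -3568/(-915) + 7231 = -3568*(-1/915) + 7231 = 3568/915 + 7231 = 6619933/915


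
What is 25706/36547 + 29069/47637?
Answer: 2286941465/1740989439 ≈ 1.3136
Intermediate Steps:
25706/36547 + 29069/47637 = 2286941465/1740989439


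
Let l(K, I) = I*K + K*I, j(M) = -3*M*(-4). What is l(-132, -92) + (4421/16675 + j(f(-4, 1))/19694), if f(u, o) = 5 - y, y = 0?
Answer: 3988102666637/164198725 ≈ 24288.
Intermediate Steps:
f(u, o) = 5 (f(u, o) = 5 - 1*0 = 5 + 0 = 5)
j(M) = 12*M
l(K, I) = 2*I*K (l(K, I) = I*K + I*K = 2*I*K)
l(-132, -92) + (4421/16675 + j(f(-4, 1))/19694) = 2*(-92)*(-132) + (4421/16675 + (12*5)/19694) = 24288 + (4421*(1/16675) + 60*(1/19694)) = 24288 + (4421/16675 + 30/9847) = 24288 + 44033837/164198725 = 3988102666637/164198725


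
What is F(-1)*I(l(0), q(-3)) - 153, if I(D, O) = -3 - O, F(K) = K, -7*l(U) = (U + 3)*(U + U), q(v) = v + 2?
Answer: -151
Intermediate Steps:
q(v) = 2 + v
l(U) = -2*U*(3 + U)/7 (l(U) = -(U + 3)*(U + U)/7 = -(3 + U)*2*U/7 = -2*U*(3 + U)/7)
F(-1)*I(l(0), q(-3)) - 153 = -(-3 - (2 - 3)) - 153 = -(-3 - 1*(-1)) - 153 = -(-3 + 1) - 153 = -1*(-2) - 153 = 2 - 153 = -151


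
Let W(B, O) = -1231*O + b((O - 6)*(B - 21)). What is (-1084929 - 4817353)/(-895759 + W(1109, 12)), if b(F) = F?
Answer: 30902/4733 ≈ 6.5291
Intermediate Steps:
W(B, O) = -1231*O + (-21 + B)*(-6 + O) (W(B, O) = -1231*O + (O - 6)*(B - 21) = -1231*O + (-6 + O)*(-21 + B) = -1231*O + (-21 + B)*(-6 + O))
(-1084929 - 4817353)/(-895759 + W(1109, 12)) = (-1084929 - 4817353)/(-895759 + (126 - 1252*12 - 6*1109 + 1109*12)) = -5902282/(-895759 + (126 - 15024 - 6654 + 13308)) = -5902282/(-895759 - 8244) = -5902282/(-904003) = -5902282*(-1/904003) = 30902/4733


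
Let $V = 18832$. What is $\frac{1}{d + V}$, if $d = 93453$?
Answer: $\frac{1}{112285} \approx 8.9059 \cdot 10^{-6}$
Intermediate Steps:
$\frac{1}{d + V} = \frac{1}{93453 + 18832} = \frac{1}{112285}$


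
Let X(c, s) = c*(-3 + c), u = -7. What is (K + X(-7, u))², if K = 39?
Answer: 11881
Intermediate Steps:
(K + X(-7, u))² = (39 - 7*(-3 - 7))² = (39 - 7*(-10))² = (39 + 70)² = 109² = 11881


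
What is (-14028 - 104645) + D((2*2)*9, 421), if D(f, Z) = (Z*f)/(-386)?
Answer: -22911467/193 ≈ -1.1871e+5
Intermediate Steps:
D(f, Z) = -Z*f/386 (D(f, Z) = (Z*f)*(-1/386) = -Z*f/386)
(-14028 - 104645) + D((2*2)*9, 421) = (-14028 - 104645) - 1/386*421*(2*2)*9 = -118673 - 1/386*421*4*9 = -118673 - 1/386*421*36 = -118673 - 7578/193 = -22911467/193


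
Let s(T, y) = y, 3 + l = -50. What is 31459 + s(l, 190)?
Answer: 31649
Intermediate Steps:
l = -53 (l = -3 - 50 = -53)
31459 + s(l, 190) = 31459 + 190 = 31649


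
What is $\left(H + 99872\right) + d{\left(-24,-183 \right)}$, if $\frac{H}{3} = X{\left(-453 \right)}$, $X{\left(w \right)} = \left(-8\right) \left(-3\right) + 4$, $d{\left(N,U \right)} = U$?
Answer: $99773$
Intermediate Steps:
$X{\left(w \right)} = 28$ ($X{\left(w \right)} = 24 + 4 = 28$)
$H = 84$ ($H = 3 \cdot 28 = 84$)
$\left(H + 99872\right) + d{\left(-24,-183 \right)} = \left(84 + 99872\right) - 183 = 99956 - 183 = 99773$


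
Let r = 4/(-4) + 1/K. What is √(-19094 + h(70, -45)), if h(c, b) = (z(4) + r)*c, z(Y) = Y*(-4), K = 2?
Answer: I*√20249 ≈ 142.3*I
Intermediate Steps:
z(Y) = -4*Y
r = -½ (r = 4/(-4) + 1/2 = 4*(-¼) + 1*(½) = -1 + ½ = -½ ≈ -0.50000)
h(c, b) = -33*c/2 (h(c, b) = (-4*4 - ½)*c = (-16 - ½)*c = -33*c/2)
√(-19094 + h(70, -45)) = √(-19094 - 33/2*70) = √(-19094 - 1155) = √(-20249) = I*√20249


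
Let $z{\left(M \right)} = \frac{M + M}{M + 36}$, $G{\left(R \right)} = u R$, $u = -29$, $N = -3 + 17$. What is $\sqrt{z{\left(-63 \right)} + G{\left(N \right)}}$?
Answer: $\frac{2 i \sqrt{903}}{3} \approx 20.033 i$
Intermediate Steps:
$N = 14$
$G{\left(R \right)} = - 29 R$
$z{\left(M \right)} = \frac{2 M}{36 + M}$
$\sqrt{z{\left(-63 \right)} + G{\left(N \right)}} = \sqrt{2 \left(-63\right) \frac{1}{36 - 63} - 406} = \sqrt{2 \left(-63\right) \frac{1}{-27} - 406} = \sqrt{2 \left(-63\right) \left(- \frac{1}{27}\right) - 406} = \sqrt{\frac{14}{3} - 406} = \sqrt{- \frac{1204}{3}} = \frac{2 i \sqrt{903}}{3}$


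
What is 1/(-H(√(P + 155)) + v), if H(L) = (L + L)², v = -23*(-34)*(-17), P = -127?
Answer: -1/13406 ≈ -7.4593e-5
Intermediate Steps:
v = -13294 (v = 782*(-17) = -13294)
H(L) = 4*L² (H(L) = (2*L)² = 4*L²)
1/(-H(√(P + 155)) + v) = 1/(-4*(√(-127 + 155))² - 13294) = 1/(-4*(√28)² - 13294) = 1/(-4*(2*√7)² - 13294) = 1/(-4*28 - 13294) = 1/(-1*112 - 13294) = 1/(-112 - 13294) = 1/(-13406) = -1/13406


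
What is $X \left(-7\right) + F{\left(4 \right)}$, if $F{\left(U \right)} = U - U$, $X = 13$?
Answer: $-91$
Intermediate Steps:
$F{\left(U \right)} = 0$
$X \left(-7\right) + F{\left(4 \right)} = 13 \left(-7\right) + 0 = -91 + 0 = -91$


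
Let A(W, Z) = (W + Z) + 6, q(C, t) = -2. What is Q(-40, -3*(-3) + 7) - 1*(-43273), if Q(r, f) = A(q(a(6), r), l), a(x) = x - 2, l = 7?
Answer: 43284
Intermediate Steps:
a(x) = -2 + x
A(W, Z) = 6 + W + Z
Q(r, f) = 11 (Q(r, f) = 6 - 2 + 7 = 11)
Q(-40, -3*(-3) + 7) - 1*(-43273) = 11 - 1*(-43273) = 11 + 43273 = 43284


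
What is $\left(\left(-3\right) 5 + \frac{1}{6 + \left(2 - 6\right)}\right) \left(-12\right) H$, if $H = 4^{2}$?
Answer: $2784$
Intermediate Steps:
$H = 16$
$\left(\left(-3\right) 5 + \frac{1}{6 + \left(2 - 6\right)}\right) \left(-12\right) H = \left(\left(-3\right) 5 + \frac{1}{6 + \left(2 - 6\right)}\right) \left(-12\right) 16 = \left(-15 + \frac{1}{6 + \left(2 - 6\right)}\right) \left(-12\right) 16 = \left(-15 + \frac{1}{6 - 4}\right) \left(-12\right) 16 = \left(-15 + \frac{1}{2}\right) \left(-12\right) 16 = \left(- \frac{29}{2}\right) \left(-12\right) 16 = 174 \cdot 16 = 2784$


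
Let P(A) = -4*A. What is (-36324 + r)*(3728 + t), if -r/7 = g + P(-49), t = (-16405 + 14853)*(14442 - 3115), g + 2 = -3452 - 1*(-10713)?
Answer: 1555614357984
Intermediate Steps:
g = 7259 (g = -2 + (-3452 - 1*(-10713)) = -2 + (-3452 + 10713) = -2 + 7261 = 7259)
t = -17579504 (t = -1552*11327 = -17579504)
r = -52185 (r = -7*(7259 - 4*(-49)) = -7*(7259 + 196) = -7*7455 = -52185)
(-36324 + r)*(3728 + t) = (-36324 - 52185)*(3728 - 17579504) = -88509*(-17575776) = 1555614357984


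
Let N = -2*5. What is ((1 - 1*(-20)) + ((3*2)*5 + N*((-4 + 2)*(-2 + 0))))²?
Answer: 121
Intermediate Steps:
N = -10
((1 - 1*(-20)) + ((3*2)*5 + N*((-4 + 2)*(-2 + 0))))² = ((1 - 1*(-20)) + ((3*2)*5 - 10*(-4 + 2)*(-2 + 0)))² = ((1 + 20) + (6*5 - (-20)*(-2)))² = (21 + (30 - 10*4))² = (21 + (30 - 40))² = (21 - 10)² = 11² = 121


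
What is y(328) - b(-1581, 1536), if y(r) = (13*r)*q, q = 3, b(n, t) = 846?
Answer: 11946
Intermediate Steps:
y(r) = 39*r (y(r) = (13*r)*3 = 39*r)
y(328) - b(-1581, 1536) = 39*328 - 1*846 = 12792 - 846 = 11946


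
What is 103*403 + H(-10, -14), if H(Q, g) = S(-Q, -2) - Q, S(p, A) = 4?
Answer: 41523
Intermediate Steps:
H(Q, g) = 4 - Q
103*403 + H(-10, -14) = 103*403 + (4 - 1*(-10)) = 41509 + (4 + 10) = 41509 + 14 = 41523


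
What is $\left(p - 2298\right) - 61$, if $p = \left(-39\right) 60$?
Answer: $-4699$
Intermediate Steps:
$p = -2340$
$\left(p - 2298\right) - 61 = \left(-2340 - 2298\right) - 61 = -4638 - 61 = -4699$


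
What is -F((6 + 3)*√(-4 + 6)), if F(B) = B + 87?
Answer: -87 - 9*√2 ≈ -99.728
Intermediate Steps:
F(B) = 87 + B
-F((6 + 3)*√(-4 + 6)) = -(87 + (6 + 3)*√(-4 + 6)) = -(87 + 9*√2) = -87 - 9*√2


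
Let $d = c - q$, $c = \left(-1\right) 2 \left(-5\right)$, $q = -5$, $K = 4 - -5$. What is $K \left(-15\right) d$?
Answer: $-2025$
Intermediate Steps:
$K = 9$ ($K = 4 + 5 = 9$)
$c = 10$ ($c = \left(-2\right) \left(-5\right) = 10$)
$d = 15$ ($d = 10 - -5 = 10 + 5 = 15$)
$K \left(-15\right) d = 9 \left(-15\right) 15 = \left(-135\right) 15 = -2025$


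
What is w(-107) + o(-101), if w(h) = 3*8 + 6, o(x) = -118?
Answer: -88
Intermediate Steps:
w(h) = 30 (w(h) = 24 + 6 = 30)
w(-107) + o(-101) = 30 - 118 = -88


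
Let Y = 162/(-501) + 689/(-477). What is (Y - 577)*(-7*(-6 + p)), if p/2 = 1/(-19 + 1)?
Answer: -334906880/13527 ≈ -24758.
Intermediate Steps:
Y = -2657/1503 (Y = 162*(-1/501) + 689*(-1/477) = -54/167 - 13/9 = -2657/1503 ≈ -1.7678)
p = -⅑ (p = 2/(-19 + 1) = 2/(-18) = 2*(-1/18) = -⅑ ≈ -0.11111)
(Y - 577)*(-7*(-6 + p)) = (-2657/1503 - 577)*(-7*(-6 - ⅑)) = -(-6089216)*(-55)/(1503*9) = -869888/1503*385/9 = -334906880/13527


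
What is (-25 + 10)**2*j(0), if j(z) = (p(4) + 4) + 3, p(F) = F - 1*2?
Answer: 2025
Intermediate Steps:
p(F) = -2 + F (p(F) = F - 2 = -2 + F)
j(z) = 9 (j(z) = ((-2 + 4) + 4) + 3 = (2 + 4) + 3 = 6 + 3 = 9)
(-25 + 10)**2*j(0) = (-25 + 10)**2*9 = (-15)**2*9 = 225*9 = 2025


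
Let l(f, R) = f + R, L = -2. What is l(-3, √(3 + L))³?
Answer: -8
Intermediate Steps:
l(f, R) = R + f
l(-3, √(3 + L))³ = (√(3 - 2) - 3)³ = (√1 - 3)³ = (1 - 3)³ = (-2)³ = -8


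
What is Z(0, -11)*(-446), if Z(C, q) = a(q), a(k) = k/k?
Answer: -446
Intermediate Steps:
a(k) = 1
Z(C, q) = 1
Z(0, -11)*(-446) = 1*(-446) = -446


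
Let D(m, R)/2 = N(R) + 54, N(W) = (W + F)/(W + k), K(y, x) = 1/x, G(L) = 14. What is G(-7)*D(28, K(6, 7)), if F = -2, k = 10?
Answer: 106988/71 ≈ 1506.9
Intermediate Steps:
N(W) = (-2 + W)/(10 + W) (N(W) = (W - 2)/(W + 10) = (-2 + W)/(10 + W))
D(m, R) = 108 + 2*(-2 + R)/(10 + R) (D(m, R) = 2*((-2 + R)/(10 + R) + 54) = 2*(54 + (-2 + R)/(10 + R)) = 108 + 2*(-2 + R)/(10 + R))
G(-7)*D(28, K(6, 7)) = 14*(2*(538 + 55/7)/(10 + 1/7)) = 14*(2*(538 + 55*(⅐))/(10 + ⅐)) = 14*(2*(538 + 55/7)/(71/7)) = 14*(2*(7/71)*(3821/7)) = 14*(7642/71) = 106988/71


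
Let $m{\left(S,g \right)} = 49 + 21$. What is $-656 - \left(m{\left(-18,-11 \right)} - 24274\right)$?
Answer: $23548$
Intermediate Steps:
$m{\left(S,g \right)} = 70$
$-656 - \left(m{\left(-18,-11 \right)} - 24274\right) = -656 - \left(70 - 24274\right) = -656 - -24204 = -656 + 24204 = 23548$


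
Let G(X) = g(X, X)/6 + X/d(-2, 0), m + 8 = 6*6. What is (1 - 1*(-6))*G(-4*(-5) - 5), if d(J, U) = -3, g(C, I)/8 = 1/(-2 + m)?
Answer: -1351/39 ≈ -34.641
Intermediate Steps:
m = 28 (m = -8 + 6*6 = -8 + 36 = 28)
g(C, I) = 4/13 (g(C, I) = 8/(-2 + 28) = 8/26 = 8*(1/26) = 4/13)
G(X) = 2/39 - X/3 (G(X) = (4/13)/6 + X/(-3) = (4/13)*(⅙) + X*(-⅓) = 2/39 - X/3)
(1 - 1*(-6))*G(-4*(-5) - 5) = (1 - 1*(-6))*(2/39 - (-4*(-5) - 5)/3) = (1 + 6)*(2/39 - (20 - 5)/3) = 7*(2/39 - ⅓*15) = 7*(2/39 - 5) = 7*(-193/39) = -1351/39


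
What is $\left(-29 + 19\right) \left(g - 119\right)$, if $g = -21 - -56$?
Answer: $840$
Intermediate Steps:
$g = 35$ ($g = -21 + 56 = 35$)
$\left(-29 + 19\right) \left(g - 119\right) = \left(-29 + 19\right) \left(35 - 119\right) = \left(-10\right) \left(-84\right) = 840$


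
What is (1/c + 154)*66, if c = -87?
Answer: 294734/29 ≈ 10163.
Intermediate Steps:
(1/c + 154)*66 = (1/(-87) + 154)*66 = (-1/87 + 154)*66 = (13397/87)*66 = 294734/29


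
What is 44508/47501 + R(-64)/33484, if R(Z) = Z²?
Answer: 421217492/397630871 ≈ 1.0593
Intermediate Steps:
44508/47501 + R(-64)/33484 = 44508/47501 + (-64)²/33484 = 44508*(1/47501) + 4096*(1/33484) = 44508/47501 + 1024/8371 = 421217492/397630871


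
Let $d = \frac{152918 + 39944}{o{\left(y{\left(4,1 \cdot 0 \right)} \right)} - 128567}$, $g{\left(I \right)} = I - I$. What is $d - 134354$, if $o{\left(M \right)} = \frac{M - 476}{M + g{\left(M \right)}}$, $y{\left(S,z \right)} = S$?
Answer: $- \frac{17289537352}{128685} \approx -1.3436 \cdot 10^{5}$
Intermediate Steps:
$g{\left(I \right)} = 0$
$o{\left(M \right)} = \frac{-476 + M}{M}$ ($o{\left(M \right)} = \frac{M - 476}{M + 0} = \frac{-476 + M}{M}$)
$d = - \frac{192862}{128685}$ ($d = \frac{152918 + 39944}{\frac{-476 + 4}{4} - 128567} = \frac{192862}{\frac{1}{4} \left(-472\right) - 128567} = \frac{192862}{-118 - 128567} = \frac{192862}{-128685} = 192862 \left(- \frac{1}{128685}\right) = - \frac{192862}{128685} \approx -1.4987$)
$d - 134354 = - \frac{192862}{128685} - 134354 = - \frac{17289537352}{128685}$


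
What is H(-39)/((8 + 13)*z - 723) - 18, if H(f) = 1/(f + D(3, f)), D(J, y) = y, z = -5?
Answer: -1162511/64584 ≈ -18.000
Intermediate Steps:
H(f) = 1/(2*f) (H(f) = 1/(f + f) = 1/(2*f))
H(-39)/((8 + 13)*z - 723) - 18 = ((½)/(-39))/((8 + 13)*(-5) - 723) - 18 = ((½)*(-1/39))/(21*(-5) - 723) - 18 = -1/78/(-105 - 723) - 18 = -1/78/(-828) - 18 = -1/828*(-1/78) - 18 = 1/64584 - 18 = -1162511/64584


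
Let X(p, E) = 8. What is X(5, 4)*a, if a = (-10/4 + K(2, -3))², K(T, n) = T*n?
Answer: 578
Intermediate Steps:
a = 289/4 (a = (-10/4 + 2*(-3))² = (-10*¼ - 6)² = (-5/2 - 6)² = (-17/2)² = 289/4 ≈ 72.250)
X(5, 4)*a = 8*(289/4) = 578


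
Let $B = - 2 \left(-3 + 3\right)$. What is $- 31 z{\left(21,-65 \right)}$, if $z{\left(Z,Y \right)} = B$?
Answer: $0$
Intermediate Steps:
$B = 0$ ($B = \left(-2\right) 0 = 0$)
$z{\left(Z,Y \right)} = 0$
$- 31 z{\left(21,-65 \right)} = \left(-31\right) 0 = 0$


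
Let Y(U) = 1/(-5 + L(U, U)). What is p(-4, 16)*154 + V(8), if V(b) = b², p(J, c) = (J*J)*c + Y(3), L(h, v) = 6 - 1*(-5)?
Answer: 118541/3 ≈ 39514.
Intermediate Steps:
L(h, v) = 11 (L(h, v) = 6 + 5 = 11)
Y(U) = ⅙ (Y(U) = 1/(-5 + 11) = 1/6 = ⅙)
p(J, c) = ⅙ + c*J² (p(J, c) = (J*J)*c + ⅙ = J²*c + ⅙ = c*J² + ⅙ = ⅙ + c*J²)
p(-4, 16)*154 + V(8) = (⅙ + 16*(-4)²)*154 + 8² = (⅙ + 16*16)*154 + 64 = (⅙ + 256)*154 + 64 = (1537/6)*154 + 64 = 118349/3 + 64 = 118541/3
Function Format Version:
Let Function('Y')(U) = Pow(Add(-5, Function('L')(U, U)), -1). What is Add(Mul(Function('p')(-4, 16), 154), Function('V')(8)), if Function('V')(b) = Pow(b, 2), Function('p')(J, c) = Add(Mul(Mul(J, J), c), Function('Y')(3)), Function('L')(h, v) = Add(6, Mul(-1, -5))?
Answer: Rational(118541, 3) ≈ 39514.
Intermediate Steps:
Function('L')(h, v) = 11 (Function('L')(h, v) = Add(6, 5) = 11)
Function('Y')(U) = Rational(1, 6) (Function('Y')(U) = Pow(Add(-5, 11), -1) = Pow(6, -1) = Rational(1, 6))
Function('p')(J, c) = Add(Rational(1, 6), Mul(c, Pow(J, 2))) (Function('p')(J, c) = Add(Mul(Mul(J, J), c), Rational(1, 6)) = Add(Mul(Pow(J, 2), c), Rational(1, 6)) = Add(Mul(c, Pow(J, 2)), Rational(1, 6)) = Add(Rational(1, 6), Mul(c, Pow(J, 2))))
Add(Mul(Function('p')(-4, 16), 154), Function('V')(8)) = Add(Mul(Add(Rational(1, 6), Mul(16, Pow(-4, 2))), 154), Pow(8, 2)) = Add(Mul(Add(Rational(1, 6), Mul(16, 16)), 154), 64) = Add(Mul(Add(Rational(1, 6), 256), 154), 64) = Add(Mul(Rational(1537, 6), 154), 64) = Add(Rational(118349, 3), 64) = Rational(118541, 3)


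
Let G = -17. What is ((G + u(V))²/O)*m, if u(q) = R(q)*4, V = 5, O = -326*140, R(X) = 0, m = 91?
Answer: -3757/6520 ≈ -0.57623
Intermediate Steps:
O = -45640
u(q) = 0 (u(q) = 0*4 = 0)
((G + u(V))²/O)*m = ((-17 + 0)²/(-45640))*91 = ((-17)²*(-1/45640))*91 = (289*(-1/45640))*91 = -289/45640*91 = -3757/6520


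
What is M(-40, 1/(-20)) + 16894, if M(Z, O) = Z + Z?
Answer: 16814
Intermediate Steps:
M(Z, O) = 2*Z
M(-40, 1/(-20)) + 16894 = 2*(-40) + 16894 = -80 + 16894 = 16814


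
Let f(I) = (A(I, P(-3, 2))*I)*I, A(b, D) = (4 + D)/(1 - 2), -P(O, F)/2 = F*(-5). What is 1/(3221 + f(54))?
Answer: -1/66763 ≈ -1.4978e-5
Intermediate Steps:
P(O, F) = 10*F (P(O, F) = -2*F*(-5) = -(-10)*F = 10*F)
A(b, D) = -4 - D (A(b, D) = (4 + D)/(-1) = (4 + D)*(-1) = -4 - D)
f(I) = -24*I² (f(I) = ((-4 - 10*2)*I)*I = ((-4 - 1*20)*I)*I = ((-4 - 20)*I)*I = (-24*I)*I = -24*I²)
1/(3221 + f(54)) = 1/(3221 - 24*54²) = 1/(3221 - 24*2916) = 1/(3221 - 69984) = 1/(-66763) = -1/66763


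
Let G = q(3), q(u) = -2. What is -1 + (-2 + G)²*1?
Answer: 15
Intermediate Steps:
G = -2
-1 + (-2 + G)²*1 = -1 + (-2 - 2)²*1 = -1 + (-4)²*1 = -1 + 16*1 = -1 + 16 = 15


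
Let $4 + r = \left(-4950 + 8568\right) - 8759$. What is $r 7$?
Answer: $-36015$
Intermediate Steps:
$r = -5145$ ($r = -4 + \left(\left(-4950 + 8568\right) - 8759\right) = -4 + \left(3618 - 8759\right) = -4 - 5141 = -5145$)
$r 7 = \left(-5145\right) 7 = -36015$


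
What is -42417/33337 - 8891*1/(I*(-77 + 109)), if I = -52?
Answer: 225817379/55472768 ≈ 4.0708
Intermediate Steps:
-42417/33337 - 8891*1/(I*(-77 + 109)) = -42417/33337 - 8891*(-1/(52*(-77 + 109))) = -42417*1/33337 - 8891/(32*(-52)) = -42417/33337 - 8891/(-1664) = -42417/33337 - 8891*(-1/1664) = -42417/33337 + 8891/1664 = 225817379/55472768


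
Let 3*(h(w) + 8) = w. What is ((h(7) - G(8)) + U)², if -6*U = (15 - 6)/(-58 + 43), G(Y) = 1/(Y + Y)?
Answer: 1825201/57600 ≈ 31.688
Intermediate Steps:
h(w) = -8 + w/3
G(Y) = 1/(2*Y)
U = ⅒ (U = -(15 - 6)/(6*(-58 + 43)) = -3/(2*(-15)) = -3*(-1)/(2*15) = -⅙*(-⅗) = ⅒ ≈ 0.10000)
((h(7) - G(8)) + U)² = (((-8 + (⅓)*7) - 1/(2*8)) + ⅒)² = (((-8 + 7/3) - 1/(2*8)) + ⅒)² = ((-17/3 - 1*1/16) + ⅒)² = ((-17/3 - 1/16) + ⅒)² = (-275/48 + ⅒)² = (-1351/240)² = 1825201/57600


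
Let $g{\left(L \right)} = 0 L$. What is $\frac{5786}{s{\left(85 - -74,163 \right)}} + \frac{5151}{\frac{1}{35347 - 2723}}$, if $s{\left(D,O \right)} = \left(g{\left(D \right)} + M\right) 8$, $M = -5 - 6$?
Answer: $\frac{672184633}{4} \approx 1.6805 \cdot 10^{8}$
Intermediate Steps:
$g{\left(L \right)} = 0$
$M = -11$ ($M = -5 - 6 = -11$)
$s{\left(D,O \right)} = -88$ ($s{\left(D,O \right)} = \left(0 - 11\right) 8 = \left(-11\right) 8 = -88$)
$\frac{5786}{s{\left(85 - -74,163 \right)}} + \frac{5151}{\frac{1}{35347 - 2723}} = \frac{5786}{-88} + \frac{5151}{\frac{1}{35347 - 2723}} = 5786 \left(- \frac{1}{88}\right) + \frac{5151}{\frac{1}{32624}} = - \frac{263}{4} + 5151 \frac{1}{\frac{1}{32624}} = - \frac{263}{4} + 5151 \cdot 32624 = - \frac{263}{4} + 168046224 = \frac{672184633}{4}$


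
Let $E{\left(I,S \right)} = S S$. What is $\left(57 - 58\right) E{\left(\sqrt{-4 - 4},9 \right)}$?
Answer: $-81$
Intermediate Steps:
$E{\left(I,S \right)} = S^{2}$
$\left(57 - 58\right) E{\left(\sqrt{-4 - 4},9 \right)} = \left(57 - 58\right) 9^{2} = \left(-1\right) 81 = -81$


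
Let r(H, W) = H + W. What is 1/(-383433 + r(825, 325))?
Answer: -1/382283 ≈ -2.6159e-6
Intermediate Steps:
1/(-383433 + r(825, 325)) = 1/(-383433 + (825 + 325)) = 1/(-383433 + 1150) = 1/(-382283) = -1/382283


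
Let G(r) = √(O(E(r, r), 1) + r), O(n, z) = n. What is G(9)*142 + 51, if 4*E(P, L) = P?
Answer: 51 + 213*√5 ≈ 527.28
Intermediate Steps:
E(P, L) = P/4
G(r) = √5*√r/2 (G(r) = √(r/4 + r) = √(5*r/4) = √5*√r/2)
G(9)*142 + 51 = (√5*√9/2)*142 + 51 = ((½)*√5*3)*142 + 51 = (3*√5/2)*142 + 51 = 213*√5 + 51 = 51 + 213*√5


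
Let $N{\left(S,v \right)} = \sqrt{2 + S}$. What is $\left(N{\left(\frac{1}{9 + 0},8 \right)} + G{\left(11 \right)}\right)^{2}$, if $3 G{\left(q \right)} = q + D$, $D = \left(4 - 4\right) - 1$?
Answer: $\frac{\left(10 + \sqrt{19}\right)^{2}}{9} \approx 22.909$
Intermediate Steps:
$D = -1$ ($D = 0 - 1 = -1$)
$G{\left(q \right)} = - \frac{1}{3} + \frac{q}{3}$ ($G{\left(q \right)} = \frac{q - 1}{3} = \frac{-1 + q}{3} = - \frac{1}{3} + \frac{q}{3}$)
$\left(N{\left(\frac{1}{9 + 0},8 \right)} + G{\left(11 \right)}\right)^{2} = \left(\sqrt{2 + \frac{1}{9 + 0}} + \left(- \frac{1}{3} + \frac{1}{3} \cdot 11\right)\right)^{2} = \left(\sqrt{2 + \frac{1}{9}} + \left(- \frac{1}{3} + \frac{11}{3}\right)\right)^{2} = \left(\sqrt{2 + \frac{1}{9}} + \frac{10}{3}\right)^{2} = \left(\sqrt{\frac{19}{9}} + \frac{10}{3}\right)^{2} = \left(\frac{\sqrt{19}}{3} + \frac{10}{3}\right)^{2} = \left(\frac{10}{3} + \frac{\sqrt{19}}{3}\right)^{2}$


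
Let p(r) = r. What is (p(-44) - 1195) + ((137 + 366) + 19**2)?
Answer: -375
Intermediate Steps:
(p(-44) - 1195) + ((137 + 366) + 19**2) = (-44 - 1195) + ((137 + 366) + 19**2) = -1239 + (503 + 361) = -1239 + 864 = -375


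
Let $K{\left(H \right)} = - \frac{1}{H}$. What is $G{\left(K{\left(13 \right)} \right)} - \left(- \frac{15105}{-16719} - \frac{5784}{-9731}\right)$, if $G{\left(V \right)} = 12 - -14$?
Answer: $\frac{1328772621}{54230863} \approx 24.502$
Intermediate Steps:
$G{\left(V \right)} = 26$ ($G{\left(V \right)} = 12 + 14 = 26$)
$G{\left(K{\left(13 \right)} \right)} - \left(- \frac{15105}{-16719} - \frac{5784}{-9731}\right) = 26 - \left(- \frac{15105}{-16719} - \frac{5784}{-9731}\right) = 26 - \left(\left(-15105\right) \left(- \frac{1}{16719}\right) - - \frac{5784}{9731}\right) = 26 - \left(\frac{5035}{5573} + \frac{5784}{9731}\right) = 26 - \frac{81229817}{54230863} = \frac{1328772621}{54230863}$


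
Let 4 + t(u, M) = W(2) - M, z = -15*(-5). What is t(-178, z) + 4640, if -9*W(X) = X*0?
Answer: 4561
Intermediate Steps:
z = 75
W(X) = 0 (W(X) = -X*0/9 = -⅑*0 = 0)
t(u, M) = -4 - M (t(u, M) = -4 + (0 - M) = -4 - M)
t(-178, z) + 4640 = (-4 - 1*75) + 4640 = (-4 - 75) + 4640 = -79 + 4640 = 4561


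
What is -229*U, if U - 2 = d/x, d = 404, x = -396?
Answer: -22213/99 ≈ -224.37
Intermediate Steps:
U = 97/99 (U = 2 + 404/(-396) = 2 + 404*(-1/396) = 2 - 101/99 = 97/99 ≈ 0.97980)
-229*U = -229*97/99 = -22213/99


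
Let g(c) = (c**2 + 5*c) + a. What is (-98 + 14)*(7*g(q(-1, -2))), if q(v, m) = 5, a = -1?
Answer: -28812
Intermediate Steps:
g(c) = -1 + c**2 + 5*c (g(c) = (c**2 + 5*c) - 1 = -1 + c**2 + 5*c)
(-98 + 14)*(7*g(q(-1, -2))) = (-98 + 14)*(7*(-1 + 5**2 + 5*5)) = -588*(-1 + 25 + 25) = -588*49 = -84*343 = -28812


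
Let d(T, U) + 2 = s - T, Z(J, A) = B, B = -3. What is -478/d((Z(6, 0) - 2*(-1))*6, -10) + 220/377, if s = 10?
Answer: -88563/2639 ≈ -33.559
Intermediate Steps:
Z(J, A) = -3
d(T, U) = 8 - T (d(T, U) = -2 + (10 - T) = 8 - T)
-478/d((Z(6, 0) - 2*(-1))*6, -10) + 220/377 = -478/(8 - (-3 - 2*(-1))*6) + 220/377 = -478/(8 - (-3 + 2)*6) + 220*(1/377) = -478/(8 - (-1)*6) + 220/377 = -478/(8 - 1*(-6)) + 220/377 = -478/(8 + 6) + 220/377 = -478/14 + 220/377 = -478*1/14 + 220/377 = -239/7 + 220/377 = -88563/2639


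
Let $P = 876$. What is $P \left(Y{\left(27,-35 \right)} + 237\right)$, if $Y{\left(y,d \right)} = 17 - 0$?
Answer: $222504$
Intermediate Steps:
$Y{\left(y,d \right)} = 17$ ($Y{\left(y,d \right)} = 17 + 0 = 17$)
$P \left(Y{\left(27,-35 \right)} + 237\right) = 876 \left(17 + 237\right) = 876 \cdot 254 = 222504$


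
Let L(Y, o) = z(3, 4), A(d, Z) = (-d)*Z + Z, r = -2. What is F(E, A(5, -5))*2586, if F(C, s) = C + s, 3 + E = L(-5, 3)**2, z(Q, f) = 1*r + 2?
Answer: 43962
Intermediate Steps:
A(d, Z) = Z - Z*d (A(d, Z) = -Z*d + Z = Z - Z*d)
z(Q, f) = 0 (z(Q, f) = 1*(-2) + 2 = -2 + 2 = 0)
L(Y, o) = 0
E = -3 (E = -3 + 0**2 = -3 + 0 = -3)
F(E, A(5, -5))*2586 = (-3 - 5*(1 - 1*5))*2586 = (-3 - 5*(1 - 5))*2586 = (-3 - 5*(-4))*2586 = (-3 + 20)*2586 = 17*2586 = 43962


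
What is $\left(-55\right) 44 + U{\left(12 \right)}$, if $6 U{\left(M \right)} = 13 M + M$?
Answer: $-2392$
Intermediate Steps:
$U{\left(M \right)} = \frac{7 M}{3}$ ($U{\left(M \right)} = \frac{13 M + M}{6} = \frac{14 M}{6} = \frac{7 M}{3}$)
$\left(-55\right) 44 + U{\left(12 \right)} = \left(-55\right) 44 + \frac{7}{3} \cdot 12 = -2420 + 28 = -2392$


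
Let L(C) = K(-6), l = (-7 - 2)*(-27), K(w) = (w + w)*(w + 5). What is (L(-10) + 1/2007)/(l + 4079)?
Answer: 24085/8674254 ≈ 0.0027766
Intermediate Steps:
K(w) = 2*w*(5 + w) (K(w) = (2*w)*(5 + w) = 2*w*(5 + w))
l = 243 (l = -9*(-27) = 243)
L(C) = 12 (L(C) = 2*(-6)*(5 - 6) = 2*(-6)*(-1) = 12)
(L(-10) + 1/2007)/(l + 4079) = (12 + 1/2007)/(243 + 4079) = (12 + 1/2007)/4322 = (24085/2007)*(1/4322) = 24085/8674254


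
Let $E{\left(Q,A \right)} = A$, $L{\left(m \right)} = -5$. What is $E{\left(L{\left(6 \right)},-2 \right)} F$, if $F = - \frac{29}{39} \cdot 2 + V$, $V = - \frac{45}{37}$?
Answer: $\frac{7802}{1443} \approx 5.4068$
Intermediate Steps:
$V = - \frac{45}{37}$ ($V = \left(-45\right) \frac{1}{37} = - \frac{45}{37} \approx -1.2162$)
$F = - \frac{3901}{1443}$ ($F = - \frac{29}{39} \cdot 2 - \frac{45}{37} = \left(-29\right) \frac{1}{39} \cdot 2 - \frac{45}{37} = \left(- \frac{29}{39}\right) 2 - \frac{45}{37} = - \frac{58}{39} - \frac{45}{37} = - \frac{3901}{1443} \approx -2.7034$)
$E{\left(L{\left(6 \right)},-2 \right)} F = \left(-2\right) \left(- \frac{3901}{1443}\right) = \frac{7802}{1443}$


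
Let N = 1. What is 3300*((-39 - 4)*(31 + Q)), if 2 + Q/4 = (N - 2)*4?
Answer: -993300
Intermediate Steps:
Q = -24 (Q = -8 + 4*((1 - 2)*4) = -8 + 4*(-1*4) = -8 + 4*(-4) = -8 - 16 = -24)
3300*((-39 - 4)*(31 + Q)) = 3300*((-39 - 4)*(31 - 24)) = 3300*(-43*7) = 3300*(-301) = -993300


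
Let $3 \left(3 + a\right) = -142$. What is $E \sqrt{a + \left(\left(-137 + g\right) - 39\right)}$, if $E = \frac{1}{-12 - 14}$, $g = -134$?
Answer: $- \frac{i \sqrt{3243}}{78} \approx - 0.73009 i$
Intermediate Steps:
$a = - \frac{151}{3}$ ($a = -3 + \frac{1}{3} \left(-142\right) = -3 - \frac{142}{3} = - \frac{151}{3} \approx -50.333$)
$E = - \frac{1}{26}$ ($E = \frac{1}{-26} = - \frac{1}{26} \approx -0.038462$)
$E \sqrt{a + \left(\left(-137 + g\right) - 39\right)} = - \frac{\sqrt{- \frac{151}{3} - 310}}{26} = - \frac{\sqrt{- \frac{1081}{3}}}{26} = - \frac{\frac{1}{3} i \sqrt{3243}}{26} = - \frac{i \sqrt{3243}}{78}$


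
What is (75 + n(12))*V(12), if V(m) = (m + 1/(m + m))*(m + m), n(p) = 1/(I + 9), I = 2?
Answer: 238714/11 ≈ 21701.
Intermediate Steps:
n(p) = 1/11 (n(p) = 1/(2 + 9) = 1/11)
V(m) = 2*m*(m + 1/(2*m)) (V(m) = (m + 1/(2*m))*(2*m) = 2*m*(m + 1/(2*m)))
(75 + n(12))*V(12) = (75 + 1/11)*(1 + 2*12²) = 826*(1 + 2*144)/11 = 826*(1 + 288)/11 = (826/11)*289 = 238714/11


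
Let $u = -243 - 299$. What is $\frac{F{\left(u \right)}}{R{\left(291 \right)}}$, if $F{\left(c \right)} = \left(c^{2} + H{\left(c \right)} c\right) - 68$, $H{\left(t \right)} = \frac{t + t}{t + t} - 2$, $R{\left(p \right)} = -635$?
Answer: $- \frac{294238}{635} \approx -463.37$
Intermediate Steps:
$H{\left(t \right)} = -1$ ($H{\left(t \right)} = \frac{2 t}{2 t} - 2 = 2 t \frac{1}{2 t} - 2 = 1 - 2 = -1$)
$u = -542$ ($u = -243 - 299 = -542$)
$F{\left(c \right)} = -68 + c^{2} - c$ ($F{\left(c \right)} = \left(c^{2} - c\right) - 68 = -68 + c^{2} - c$)
$\frac{F{\left(u \right)}}{R{\left(291 \right)}} = \frac{-68 + \left(-542\right)^{2} - -542}{-635} = \left(-68 + 293764 + 542\right) \left(- \frac{1}{635}\right) = 294238 \left(- \frac{1}{635}\right) = - \frac{294238}{635}$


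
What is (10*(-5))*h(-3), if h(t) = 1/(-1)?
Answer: 50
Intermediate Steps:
h(t) = -1
(10*(-5))*h(-3) = (10*(-5))*(-1) = -50*(-1) = 50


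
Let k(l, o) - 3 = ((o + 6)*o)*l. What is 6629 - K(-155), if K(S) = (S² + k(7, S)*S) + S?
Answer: 25041299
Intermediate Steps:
k(l, o) = 3 + l*o*(6 + o) (k(l, o) = 3 + ((o + 6)*o)*l = 3 + ((6 + o)*o)*l = 3 + (o*(6 + o))*l = 3 + l*o*(6 + o))
K(S) = S + S² + S*(3 + 7*S² + 42*S) (K(S) = (S² + (3 + 7*S² + 6*7*S)*S) + S = (S² + (3 + 7*S² + 42*S)*S) + S = (S² + S*(3 + 7*S² + 42*S)) + S = S + S² + S*(3 + 7*S² + 42*S))
6629 - K(-155) = 6629 - (-155)*(4 + 7*(-155)² + 43*(-155)) = 6629 - (-155)*(4 + 7*24025 - 6665) = 6629 - (-155)*(4 + 168175 - 6665) = 6629 - (-155)*161514 = 6629 - 1*(-25034670) = 6629 + 25034670 = 25041299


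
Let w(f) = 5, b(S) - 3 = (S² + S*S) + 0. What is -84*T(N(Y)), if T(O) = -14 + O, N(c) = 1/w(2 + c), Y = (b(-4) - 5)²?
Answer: 5796/5 ≈ 1159.2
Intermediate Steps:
b(S) = 3 + 2*S² (b(S) = 3 + ((S² + S*S) + 0) = 3 + ((S² + S²) + 0) = 3 + (2*S² + 0) = 3 + 2*S²)
Y = 900 (Y = ((3 + 2*(-4)²) - 5)² = ((3 + 2*16) - 5)² = ((3 + 32) - 5)² = (35 - 5)² = 30² = 900)
N(c) = ⅕ (N(c) = 1/5 = ⅕)
-84*T(N(Y)) = -84*(-14 + ⅕) = -84*(-69/5) = 5796/5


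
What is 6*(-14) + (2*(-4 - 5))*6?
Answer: -192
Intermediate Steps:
6*(-14) + (2*(-4 - 5))*6 = -84 + (2*(-9))*6 = -84 - 18*6 = -84 - 108 = -192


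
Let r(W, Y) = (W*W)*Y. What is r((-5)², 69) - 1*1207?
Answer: 41918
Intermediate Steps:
r(W, Y) = Y*W² (r(W, Y) = W²*Y = Y*W²)
r((-5)², 69) - 1*1207 = 69*((-5)²)² - 1*1207 = 69*25² - 1207 = 69*625 - 1207 = 43125 - 1207 = 41918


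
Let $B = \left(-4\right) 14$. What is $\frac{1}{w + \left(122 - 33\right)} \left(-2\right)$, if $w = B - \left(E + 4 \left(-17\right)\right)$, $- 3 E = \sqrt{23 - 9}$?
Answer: $- \frac{1818}{91795} + \frac{6 \sqrt{14}}{91795} \approx -0.01956$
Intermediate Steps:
$E = - \frac{\sqrt{14}}{3}$ ($E = - \frac{\sqrt{23 - 9}}{3} = - \frac{\sqrt{14}}{3} \approx -1.2472$)
$B = -56$
$w = 12 + \frac{\sqrt{14}}{3}$ ($w = -56 - \left(- \frac{\sqrt{14}}{3} + 4 \left(-17\right)\right) = -56 - \left(- \frac{\sqrt{14}}{3} - 68\right) = -56 - \left(-68 - \frac{\sqrt{14}}{3}\right) = -56 + \left(68 + \frac{\sqrt{14}}{3}\right) = 12 + \frac{\sqrt{14}}{3} \approx 13.247$)
$\frac{1}{w + \left(122 - 33\right)} \left(-2\right) = \frac{1}{\left(12 + \frac{\sqrt{14}}{3}\right) + \left(122 - 33\right)} \left(-2\right) = \frac{1}{\left(12 + \frac{\sqrt{14}}{3}\right) + 89} \left(-2\right) = \frac{1}{101 + \frac{\sqrt{14}}{3}} \left(-2\right) = - \frac{2}{101 + \frac{\sqrt{14}}{3}}$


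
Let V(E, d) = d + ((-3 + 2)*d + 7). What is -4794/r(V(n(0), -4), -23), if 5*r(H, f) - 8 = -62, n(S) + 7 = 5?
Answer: 3995/9 ≈ 443.89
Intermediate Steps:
n(S) = -2 (n(S) = -7 + 5 = -2)
V(E, d) = 7 (V(E, d) = d + (-d + 7) = d + (7 - d) = 7)
r(H, f) = -54/5 (r(H, f) = 8/5 + (⅕)*(-62) = 8/5 - 62/5 = -54/5)
-4794/r(V(n(0), -4), -23) = -4794/(-54/5) = -4794*(-5)/54 = -2*(-3995/18) = 3995/9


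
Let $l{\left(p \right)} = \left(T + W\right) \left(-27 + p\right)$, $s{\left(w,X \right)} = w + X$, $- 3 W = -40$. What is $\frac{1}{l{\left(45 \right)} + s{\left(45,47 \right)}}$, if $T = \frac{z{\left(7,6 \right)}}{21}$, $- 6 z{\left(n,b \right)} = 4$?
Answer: $\frac{7}{2320} \approx 0.0030172$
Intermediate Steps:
$W = \frac{40}{3}$ ($W = \left(- \frac{1}{3}\right) \left(-40\right) = \frac{40}{3} \approx 13.333$)
$z{\left(n,b \right)} = - \frac{2}{3}$ ($z{\left(n,b \right)} = \left(- \frac{1}{6}\right) 4 = - \frac{2}{3}$)
$T = - \frac{2}{63}$ ($T = - \frac{2}{3 \cdot 21} = \left(- \frac{2}{3}\right) \frac{1}{21} = - \frac{2}{63} \approx -0.031746$)
$s{\left(w,X \right)} = X + w$
$l{\left(p \right)} = - \frac{2514}{7} + \frac{838 p}{63}$ ($l{\left(p \right)} = \left(- \frac{2}{63} + \frac{40}{3}\right) \left(-27 + p\right) = \frac{838 \left(-27 + p\right)}{63} = - \frac{2514}{7} + \frac{838 p}{63}$)
$\frac{1}{l{\left(45 \right)} + s{\left(45,47 \right)}} = \frac{1}{\left(- \frac{2514}{7} + \frac{838}{63} \cdot 45\right) + \left(47 + 45\right)} = \frac{1}{\left(- \frac{2514}{7} + \frac{4190}{7}\right) + 92} = \frac{1}{\frac{1676}{7} + 92} = \frac{1}{\frac{2320}{7}} = \frac{7}{2320}$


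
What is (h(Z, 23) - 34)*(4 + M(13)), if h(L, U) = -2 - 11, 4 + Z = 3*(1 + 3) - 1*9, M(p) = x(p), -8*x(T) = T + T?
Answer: -141/4 ≈ -35.250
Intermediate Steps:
x(T) = -T/4 (x(T) = -(T + T)/8 = -T/4)
M(p) = -p/4
Z = -1 (Z = -4 + (3*(1 + 3) - 1*9) = -4 + (3*4 - 9) = -4 + (12 - 9) = -4 + 3 = -1)
h(L, U) = -13
(h(Z, 23) - 34)*(4 + M(13)) = (-13 - 34)*(4 - 1/4*13) = -47*(4 - 13/4) = -47*3/4 = -141/4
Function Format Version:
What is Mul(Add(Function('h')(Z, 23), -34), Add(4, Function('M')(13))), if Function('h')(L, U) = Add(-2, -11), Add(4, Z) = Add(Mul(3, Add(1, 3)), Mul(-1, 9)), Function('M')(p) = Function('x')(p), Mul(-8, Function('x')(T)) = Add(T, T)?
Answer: Rational(-141, 4) ≈ -35.250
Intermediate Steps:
Function('x')(T) = Mul(Rational(-1, 4), T) (Function('x')(T) = Mul(Rational(-1, 8), Add(T, T)) = Mul(Rational(-1, 8), Mul(2, T)) = Mul(Rational(-1, 4), T))
Function('M')(p) = Mul(Rational(-1, 4), p)
Z = -1 (Z = Add(-4, Add(Mul(3, Add(1, 3)), Mul(-1, 9))) = Add(-4, Add(Mul(3, 4), -9)) = Add(-4, Add(12, -9)) = Add(-4, 3) = -1)
Function('h')(L, U) = -13
Mul(Add(Function('h')(Z, 23), -34), Add(4, Function('M')(13))) = Mul(Add(-13, -34), Add(4, Mul(Rational(-1, 4), 13))) = Mul(-47, Add(4, Rational(-13, 4))) = Mul(-47, Rational(3, 4)) = Rational(-141, 4)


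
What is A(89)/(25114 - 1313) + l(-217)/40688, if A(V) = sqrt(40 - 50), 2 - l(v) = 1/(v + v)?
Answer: 869/17658592 + I*sqrt(10)/23801 ≈ 4.9211e-5 + 0.00013286*I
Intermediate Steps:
l(v) = 2 - 1/(2*v) (l(v) = 2 - 1/(v + v) = 2 - 1/(2*v))
A(V) = I*sqrt(10) (A(V) = sqrt(-10) = I*sqrt(10))
A(89)/(25114 - 1313) + l(-217)/40688 = (I*sqrt(10))/(25114 - 1313) + (2 - 1/2/(-217))/40688 = (I*sqrt(10))/23801 + (2 - 1/2*(-1/217))*(1/40688) = (I*sqrt(10))*(1/23801) + (2 + 1/434)*(1/40688) = I*sqrt(10)/23801 + (869/434)*(1/40688) = I*sqrt(10)/23801 + 869/17658592 = 869/17658592 + I*sqrt(10)/23801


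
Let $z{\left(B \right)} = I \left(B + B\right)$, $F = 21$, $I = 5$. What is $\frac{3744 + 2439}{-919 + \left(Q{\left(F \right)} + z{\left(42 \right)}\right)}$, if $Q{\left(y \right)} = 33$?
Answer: $- \frac{6183}{466} \approx -13.268$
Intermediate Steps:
$z{\left(B \right)} = 10 B$ ($z{\left(B \right)} = 5 \left(B + B\right) = 5 \cdot 2 B = 10 B$)
$\frac{3744 + 2439}{-919 + \left(Q{\left(F \right)} + z{\left(42 \right)}\right)} = \frac{3744 + 2439}{-919 + \left(33 + 10 \cdot 42\right)} = \frac{6183}{-919 + \left(33 + 420\right)} = \frac{6183}{-919 + 453} = \frac{6183}{-466} = 6183 \left(- \frac{1}{466}\right) = - \frac{6183}{466}$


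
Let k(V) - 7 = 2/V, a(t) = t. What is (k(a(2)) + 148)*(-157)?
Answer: -24492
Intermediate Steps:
k(V) = 7 + 2/V
(k(a(2)) + 148)*(-157) = ((7 + 2/2) + 148)*(-157) = ((7 + 2*(1/2)) + 148)*(-157) = ((7 + 1) + 148)*(-157) = (8 + 148)*(-157) = 156*(-157) = -24492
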